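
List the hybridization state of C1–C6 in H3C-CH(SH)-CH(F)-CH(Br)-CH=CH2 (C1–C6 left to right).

C1 sp3, C2 sp3, C3 sp3, C4 sp3, C5 sp2, C6 sp2

C1 has 4 σ bonds: steric number 4 → sp3.
C2 — 4 σ bonds. Steric number 4, so sp3.
C3: 4 σ bonds — 4 electron domains, sp3.
C4: 4 σ bonds — 4 electron domains, sp3.
C5 — 3 σ bonds, plus one π bond. Steric number 3, so sp2.
C6: 3 σ bonds, plus one π bond — 3 electron domains, sp2.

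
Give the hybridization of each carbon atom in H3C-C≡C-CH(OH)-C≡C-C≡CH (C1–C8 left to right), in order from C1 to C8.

C1 carries 4 σ bonds, giving a steric number of 4, so it is sp3.
C2 is sp: 2 σ bonds, plus two π bonds, 2 electron-density regions.
C3 (2 σ bonds, plus two π bonds) has steric number 2: sp.
C4 (4 σ bonds) has steric number 4: sp3.
C5 (2 σ bonds, plus two π bonds) has steric number 2: sp.
C6: 2 σ bonds, plus two π bonds — 2 electron domains, sp.
C7 has 2 σ bonds, plus two π bonds: steric number 2 → sp.
C8: 2 σ bonds, plus two π bonds; 2 regions of electron density → sp.

C1 sp3, C2 sp, C3 sp, C4 sp3, C5 sp, C6 sp, C7 sp, C8 sp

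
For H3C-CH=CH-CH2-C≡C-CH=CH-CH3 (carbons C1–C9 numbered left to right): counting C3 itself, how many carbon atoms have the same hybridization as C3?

4

C3 is sp2 (one π bond).
C1: sp3
C2: sp2 ✓
C3: sp2 ✓
C4: sp3
C5: sp
C6: sp
C7: sp2 ✓
C8: sp2 ✓
C9: sp3
4 carbons are sp2.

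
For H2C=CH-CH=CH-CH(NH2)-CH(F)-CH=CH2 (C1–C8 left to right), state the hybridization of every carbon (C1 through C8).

C1 (3 σ bonds, plus one π bond) has steric number 3: sp2.
C2 (3 σ bonds, plus one π bond) has steric number 3: sp2.
C3: 3 σ bonds, plus one π bond; 3 regions of electron density → sp2.
C4 is sp2: 3 σ bonds, plus one π bond, 3 electron-density regions.
C5: 4 σ bonds — 4 electron domains, sp3.
C6 (4 σ bonds) has steric number 4: sp3.
C7 is sp2: 3 σ bonds, plus one π bond, 3 electron-density regions.
C8: 3 σ bonds, plus one π bond — 3 electron domains, sp2.

C1 sp2, C2 sp2, C3 sp2, C4 sp2, C5 sp3, C6 sp3, C7 sp2, C8 sp2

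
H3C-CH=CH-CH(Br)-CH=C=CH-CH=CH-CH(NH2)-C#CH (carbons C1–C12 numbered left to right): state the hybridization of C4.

sp³

C4 carries 4 σ bonds, giving a steric number of 4, so it is sp3.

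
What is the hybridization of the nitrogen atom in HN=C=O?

The nitrogen atom has 2 σ bonds and 1 lone pair, plus one π bond: steric number 3 → sp2.

sp2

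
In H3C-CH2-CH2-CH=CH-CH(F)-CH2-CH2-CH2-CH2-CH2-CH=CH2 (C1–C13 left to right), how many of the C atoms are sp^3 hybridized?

9

C1: sp3 ✓
C2: sp3 ✓
C3: sp3 ✓
C4: sp2
C5: sp2
C6: sp3 ✓
C7: sp3 ✓
C8: sp3 ✓
C9: sp3 ✓
C10: sp3 ✓
C11: sp3 ✓
C12: sp2
C13: sp2
C1, C2, C3, C6, C7, C8, C9, C10, C11 → 9 sp3 carbons.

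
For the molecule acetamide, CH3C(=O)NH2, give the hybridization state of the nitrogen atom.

sp²

The nitrogen lone pair is delocalised into the carbonyl π system (amide resonance), so N is planar sp2 rather than the sp3 a naive steric count of 4 would suggest.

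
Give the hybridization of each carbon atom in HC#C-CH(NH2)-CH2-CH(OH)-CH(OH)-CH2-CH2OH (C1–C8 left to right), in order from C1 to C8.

C1: 2 σ bonds, plus two π bonds — 2 electron domains, sp.
C2: 2 σ bonds, plus two π bonds — 2 electron domains, sp.
C3 (4 σ bonds) has steric number 4: sp3.
C4 — 4 σ bonds. Steric number 4, so sp3.
C5: 4 σ bonds — 4 electron domains, sp3.
C6 has 4 σ bonds: steric number 4 → sp3.
C7 carries 4 σ bonds, giving a steric number of 4, so it is sp3.
C8: 4 σ bonds; 4 regions of electron density → sp3.

C1 sp, C2 sp, C3 sp3, C4 sp3, C5 sp3, C6 sp3, C7 sp3, C8 sp3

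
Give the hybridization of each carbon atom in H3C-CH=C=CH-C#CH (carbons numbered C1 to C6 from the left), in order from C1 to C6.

C1 sp3, C2 sp2, C3 sp, C4 sp2, C5 sp, C6 sp

C1: 4 σ bonds — 4 electron domains, sp3.
C2 has 3 σ bonds, plus one π bond: steric number 3 → sp2.
C3: 2 σ bonds, plus two π bonds; 2 regions of electron density → sp.
C4 has 3 σ bonds, plus one π bond: steric number 3 → sp2.
C5: 2 σ bonds, plus two π bonds — 2 electron domains, sp.
C6 (2 σ bonds, plus two π bonds) has steric number 2: sp.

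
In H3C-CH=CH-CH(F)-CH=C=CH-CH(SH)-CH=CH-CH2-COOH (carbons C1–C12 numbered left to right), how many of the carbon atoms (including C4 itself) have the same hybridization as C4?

C4 is sp3 (only σ bonds).
C1: sp3 ✓
C2: sp2
C3: sp2
C4: sp3 ✓
C5: sp2
C6: sp
C7: sp2
C8: sp3 ✓
C9: sp2
C10: sp2
C11: sp3 ✓
C12: sp2
4 carbons are sp3.

4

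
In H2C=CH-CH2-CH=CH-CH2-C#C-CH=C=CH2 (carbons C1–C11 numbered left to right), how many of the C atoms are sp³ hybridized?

C1: sp2
C2: sp2
C3: sp3 ✓
C4: sp2
C5: sp2
C6: sp3 ✓
C7: sp
C8: sp
C9: sp2
C10: sp
C11: sp2
C3, C6 → 2 sp3 carbons.

2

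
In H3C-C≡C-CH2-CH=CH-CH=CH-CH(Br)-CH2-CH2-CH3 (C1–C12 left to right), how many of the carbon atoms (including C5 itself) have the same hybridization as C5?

4

C5 is sp2 (one π bond).
C1: sp3
C2: sp
C3: sp
C4: sp3
C5: sp2 ✓
C6: sp2 ✓
C7: sp2 ✓
C8: sp2 ✓
C9: sp3
C10: sp3
C11: sp3
C12: sp3
4 carbons are sp2.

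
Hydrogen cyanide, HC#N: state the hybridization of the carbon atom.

sp

The carbon atom — 2 σ bonds, plus two π bonds. Steric number 2, so sp.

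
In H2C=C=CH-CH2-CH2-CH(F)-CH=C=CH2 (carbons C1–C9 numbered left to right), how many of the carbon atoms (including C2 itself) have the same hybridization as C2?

C2 is sp (two π bonds).
C1: sp2
C2: sp ✓
C3: sp2
C4: sp3
C5: sp3
C6: sp3
C7: sp2
C8: sp ✓
C9: sp2
2 carbons are sp.

2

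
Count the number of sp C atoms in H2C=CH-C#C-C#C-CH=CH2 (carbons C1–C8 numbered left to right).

4

C1: sp2
C2: sp2
C3: sp ✓
C4: sp ✓
C5: sp ✓
C6: sp ✓
C7: sp2
C8: sp2
C3, C4, C5, C6 → 4 sp carbons.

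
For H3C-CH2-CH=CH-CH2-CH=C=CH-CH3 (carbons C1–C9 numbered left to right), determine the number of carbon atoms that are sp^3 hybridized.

C1: sp3 ✓
C2: sp3 ✓
C3: sp2
C4: sp2
C5: sp3 ✓
C6: sp2
C7: sp
C8: sp2
C9: sp3 ✓
C1, C2, C5, C9 → 4 sp3 carbons.

4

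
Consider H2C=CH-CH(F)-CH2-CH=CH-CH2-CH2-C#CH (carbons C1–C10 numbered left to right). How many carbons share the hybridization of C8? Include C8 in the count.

C8 is sp3 (only σ bonds).
C1: sp2
C2: sp2
C3: sp3 ✓
C4: sp3 ✓
C5: sp2
C6: sp2
C7: sp3 ✓
C8: sp3 ✓
C9: sp
C10: sp
4 carbons are sp3.

4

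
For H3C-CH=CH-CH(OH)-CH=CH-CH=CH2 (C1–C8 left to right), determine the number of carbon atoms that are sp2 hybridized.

C1: sp3
C2: sp2 ✓
C3: sp2 ✓
C4: sp3
C5: sp2 ✓
C6: sp2 ✓
C7: sp2 ✓
C8: sp2 ✓
C2, C3, C5, C6, C7, C8 → 6 sp2 carbons.

6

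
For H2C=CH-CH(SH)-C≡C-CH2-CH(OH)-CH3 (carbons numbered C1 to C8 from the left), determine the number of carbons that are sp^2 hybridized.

2

C1: sp2 ✓
C2: sp2 ✓
C3: sp3
C4: sp
C5: sp
C6: sp3
C7: sp3
C8: sp3
C1, C2 → 2 sp2 carbons.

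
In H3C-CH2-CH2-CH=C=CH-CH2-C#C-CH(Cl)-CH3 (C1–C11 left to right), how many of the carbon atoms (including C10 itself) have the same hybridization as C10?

6

C10 is sp3 (only σ bonds).
C1: sp3 ✓
C2: sp3 ✓
C3: sp3 ✓
C4: sp2
C5: sp
C6: sp2
C7: sp3 ✓
C8: sp
C9: sp
C10: sp3 ✓
C11: sp3 ✓
6 carbons are sp3.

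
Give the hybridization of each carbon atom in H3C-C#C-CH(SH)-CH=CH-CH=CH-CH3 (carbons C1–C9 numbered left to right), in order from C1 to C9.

C1 carries 4 σ bonds, giving a steric number of 4, so it is sp3.
C2 has 2 σ bonds, plus two π bonds: steric number 2 → sp.
C3 — 2 σ bonds, plus two π bonds. Steric number 2, so sp.
C4 has 4 σ bonds: steric number 4 → sp3.
C5: 3 σ bonds, plus one π bond; 3 regions of electron density → sp2.
C6 is sp2: 3 σ bonds, plus one π bond, 3 electron-density regions.
C7 carries 3 σ bonds, plus one π bond, giving a steric number of 3, so it is sp2.
C8: 3 σ bonds, plus one π bond; 3 regions of electron density → sp2.
C9 has 4 σ bonds: steric number 4 → sp3.

C1 sp3, C2 sp, C3 sp, C4 sp3, C5 sp2, C6 sp2, C7 sp2, C8 sp2, C9 sp3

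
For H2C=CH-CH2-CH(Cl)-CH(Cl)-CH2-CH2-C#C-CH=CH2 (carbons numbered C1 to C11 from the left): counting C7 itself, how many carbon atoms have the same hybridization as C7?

5

C7 is sp3 (only σ bonds).
C1: sp2
C2: sp2
C3: sp3 ✓
C4: sp3 ✓
C5: sp3 ✓
C6: sp3 ✓
C7: sp3 ✓
C8: sp
C9: sp
C10: sp2
C11: sp2
5 carbons are sp3.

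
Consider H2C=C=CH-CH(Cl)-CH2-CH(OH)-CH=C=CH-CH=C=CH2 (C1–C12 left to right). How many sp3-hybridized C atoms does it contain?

C1: sp2
C2: sp
C3: sp2
C4: sp3 ✓
C5: sp3 ✓
C6: sp3 ✓
C7: sp2
C8: sp
C9: sp2
C10: sp2
C11: sp
C12: sp2
C4, C5, C6 → 3 sp3 carbons.

3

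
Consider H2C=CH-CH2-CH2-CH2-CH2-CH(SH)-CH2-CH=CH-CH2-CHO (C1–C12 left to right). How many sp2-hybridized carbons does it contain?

5

C1: sp2 ✓
C2: sp2 ✓
C3: sp3
C4: sp3
C5: sp3
C6: sp3
C7: sp3
C8: sp3
C9: sp2 ✓
C10: sp2 ✓
C11: sp3
C12: sp2 ✓
C1, C2, C9, C10, C12 → 5 sp2 carbons.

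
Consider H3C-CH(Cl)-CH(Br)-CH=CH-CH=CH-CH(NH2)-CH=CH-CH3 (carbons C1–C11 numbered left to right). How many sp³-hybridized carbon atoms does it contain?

5

C1: sp3 ✓
C2: sp3 ✓
C3: sp3 ✓
C4: sp2
C5: sp2
C6: sp2
C7: sp2
C8: sp3 ✓
C9: sp2
C10: sp2
C11: sp3 ✓
C1, C2, C3, C8, C11 → 5 sp3 carbons.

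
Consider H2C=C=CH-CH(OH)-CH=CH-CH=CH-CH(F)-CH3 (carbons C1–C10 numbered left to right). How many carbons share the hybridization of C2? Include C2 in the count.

1

C2 is sp (two π bonds).
C1: sp2
C2: sp ✓
C3: sp2
C4: sp3
C5: sp2
C6: sp2
C7: sp2
C8: sp2
C9: sp3
C10: sp3
1 carbon is sp.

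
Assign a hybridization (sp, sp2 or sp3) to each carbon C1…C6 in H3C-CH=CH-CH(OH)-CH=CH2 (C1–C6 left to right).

C1 sp3, C2 sp2, C3 sp2, C4 sp3, C5 sp2, C6 sp2

C1: 4 σ bonds — 4 electron domains, sp3.
C2 — 3 σ bonds, plus one π bond. Steric number 3, so sp2.
C3 (3 σ bonds, plus one π bond) has steric number 3: sp2.
C4 is sp3: 4 σ bonds, 4 electron-density regions.
C5 (3 σ bonds, plus one π bond) has steric number 3: sp2.
C6: 3 σ bonds, plus one π bond; 3 regions of electron density → sp2.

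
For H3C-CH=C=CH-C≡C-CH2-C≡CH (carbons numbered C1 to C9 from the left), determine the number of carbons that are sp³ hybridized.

C1: sp3 ✓
C2: sp2
C3: sp
C4: sp2
C5: sp
C6: sp
C7: sp3 ✓
C8: sp
C9: sp
C1, C7 → 2 sp3 carbons.

2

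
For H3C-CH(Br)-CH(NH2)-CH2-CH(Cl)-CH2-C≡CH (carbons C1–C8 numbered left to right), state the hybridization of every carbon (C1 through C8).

C1 sp3, C2 sp3, C3 sp3, C4 sp3, C5 sp3, C6 sp3, C7 sp, C8 sp

C1 carries 4 σ bonds, giving a steric number of 4, so it is sp3.
C2 carries 4 σ bonds, giving a steric number of 4, so it is sp3.
C3 is sp3: 4 σ bonds, 4 electron-density regions.
C4 is sp3: 4 σ bonds, 4 electron-density regions.
C5 has 4 σ bonds: steric number 4 → sp3.
C6: 4 σ bonds — 4 electron domains, sp3.
C7 has 2 σ bonds, plus two π bonds: steric number 2 → sp.
C8 is sp: 2 σ bonds, plus two π bonds, 2 electron-density regions.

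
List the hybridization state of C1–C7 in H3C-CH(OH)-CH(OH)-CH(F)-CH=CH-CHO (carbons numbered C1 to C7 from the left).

C1 sp3, C2 sp3, C3 sp3, C4 sp3, C5 sp2, C6 sp2, C7 sp2

C1 has 4 σ bonds: steric number 4 → sp3.
C2 is sp3: 4 σ bonds, 4 electron-density regions.
C3: 4 σ bonds — 4 electron domains, sp3.
C4 — 4 σ bonds. Steric number 4, so sp3.
C5 — 3 σ bonds, plus one π bond. Steric number 3, so sp2.
C6 — 3 σ bonds, plus one π bond. Steric number 3, so sp2.
C7 carries 3 σ bonds, plus one π bond, giving a steric number of 3, so it is sp2.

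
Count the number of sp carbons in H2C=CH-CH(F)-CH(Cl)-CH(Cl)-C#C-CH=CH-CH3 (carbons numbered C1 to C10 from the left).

C1: sp2
C2: sp2
C3: sp3
C4: sp3
C5: sp3
C6: sp ✓
C7: sp ✓
C8: sp2
C9: sp2
C10: sp3
C6, C7 → 2 sp carbons.

2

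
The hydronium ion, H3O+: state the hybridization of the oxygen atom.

Three σ bonds + one lone pair = steric number 4 → sp3.

sp^3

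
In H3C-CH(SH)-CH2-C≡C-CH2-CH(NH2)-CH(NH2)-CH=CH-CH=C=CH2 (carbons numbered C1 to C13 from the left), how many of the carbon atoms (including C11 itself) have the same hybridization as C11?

C11 is sp2 (one π bond).
C1: sp3
C2: sp3
C3: sp3
C4: sp
C5: sp
C6: sp3
C7: sp3
C8: sp3
C9: sp2 ✓
C10: sp2 ✓
C11: sp2 ✓
C12: sp
C13: sp2 ✓
4 carbons are sp2.

4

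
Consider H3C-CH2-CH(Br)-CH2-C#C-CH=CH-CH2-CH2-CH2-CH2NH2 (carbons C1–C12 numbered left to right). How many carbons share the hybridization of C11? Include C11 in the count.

8

C11 is sp3 (only σ bonds).
C1: sp3 ✓
C2: sp3 ✓
C3: sp3 ✓
C4: sp3 ✓
C5: sp
C6: sp
C7: sp2
C8: sp2
C9: sp3 ✓
C10: sp3 ✓
C11: sp3 ✓
C12: sp3 ✓
8 carbons are sp3.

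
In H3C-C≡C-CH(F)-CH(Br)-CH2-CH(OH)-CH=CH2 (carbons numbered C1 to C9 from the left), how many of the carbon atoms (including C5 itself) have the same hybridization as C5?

5

C5 is sp3 (only σ bonds).
C1: sp3 ✓
C2: sp
C3: sp
C4: sp3 ✓
C5: sp3 ✓
C6: sp3 ✓
C7: sp3 ✓
C8: sp2
C9: sp2
5 carbons are sp3.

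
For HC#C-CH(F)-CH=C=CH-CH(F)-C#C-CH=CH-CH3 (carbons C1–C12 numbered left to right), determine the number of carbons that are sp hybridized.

C1: sp ✓
C2: sp ✓
C3: sp3
C4: sp2
C5: sp ✓
C6: sp2
C7: sp3
C8: sp ✓
C9: sp ✓
C10: sp2
C11: sp2
C12: sp3
C1, C2, C5, C8, C9 → 5 sp carbons.

5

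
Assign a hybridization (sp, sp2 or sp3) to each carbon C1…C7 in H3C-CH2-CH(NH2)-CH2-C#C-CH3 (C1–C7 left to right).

C1 carries 4 σ bonds, giving a steric number of 4, so it is sp3.
C2: 4 σ bonds — 4 electron domains, sp3.
C3 carries 4 σ bonds, giving a steric number of 4, so it is sp3.
C4 carries 4 σ bonds, giving a steric number of 4, so it is sp3.
C5 — 2 σ bonds, plus two π bonds. Steric number 2, so sp.
C6 (2 σ bonds, plus two π bonds) has steric number 2: sp.
C7 is sp3: 4 σ bonds, 4 electron-density regions.

C1 sp3, C2 sp3, C3 sp3, C4 sp3, C5 sp, C6 sp, C7 sp3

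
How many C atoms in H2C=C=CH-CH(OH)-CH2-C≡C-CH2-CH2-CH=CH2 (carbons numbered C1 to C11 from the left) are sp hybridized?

C1: sp2
C2: sp ✓
C3: sp2
C4: sp3
C5: sp3
C6: sp ✓
C7: sp ✓
C8: sp3
C9: sp3
C10: sp2
C11: sp2
C2, C6, C7 → 3 sp carbons.

3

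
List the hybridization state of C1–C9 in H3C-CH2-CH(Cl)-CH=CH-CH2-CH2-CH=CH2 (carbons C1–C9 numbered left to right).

C1 sp3, C2 sp3, C3 sp3, C4 sp2, C5 sp2, C6 sp3, C7 sp3, C8 sp2, C9 sp2

C1 — 4 σ bonds. Steric number 4, so sp3.
C2 (4 σ bonds) has steric number 4: sp3.
C3 carries 4 σ bonds, giving a steric number of 4, so it is sp3.
C4: 3 σ bonds, plus one π bond; 3 regions of electron density → sp2.
C5 carries 3 σ bonds, plus one π bond, giving a steric number of 3, so it is sp2.
C6 carries 4 σ bonds, giving a steric number of 4, so it is sp3.
C7: 4 σ bonds — 4 electron domains, sp3.
C8: 3 σ bonds, plus one π bond; 3 regions of electron density → sp2.
C9 carries 3 σ bonds, plus one π bond, giving a steric number of 3, so it is sp2.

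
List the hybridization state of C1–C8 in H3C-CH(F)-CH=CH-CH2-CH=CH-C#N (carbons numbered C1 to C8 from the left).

C1 sp3, C2 sp3, C3 sp2, C4 sp2, C5 sp3, C6 sp2, C7 sp2, C8 sp

C1 is sp3: 4 σ bonds, 4 electron-density regions.
C2 (4 σ bonds) has steric number 4: sp3.
C3: 3 σ bonds, plus one π bond — 3 electron domains, sp2.
C4 has 3 σ bonds, plus one π bond: steric number 3 → sp2.
C5: 4 σ bonds; 4 regions of electron density → sp3.
C6: 3 σ bonds, plus one π bond; 3 regions of electron density → sp2.
C7: 3 σ bonds, plus one π bond — 3 electron domains, sp2.
C8 has 2 σ bonds, plus two π bonds: steric number 2 → sp.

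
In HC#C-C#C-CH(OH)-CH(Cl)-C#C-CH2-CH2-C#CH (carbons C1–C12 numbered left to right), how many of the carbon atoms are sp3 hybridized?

4

C1: sp
C2: sp
C3: sp
C4: sp
C5: sp3 ✓
C6: sp3 ✓
C7: sp
C8: sp
C9: sp3 ✓
C10: sp3 ✓
C11: sp
C12: sp
C5, C6, C9, C10 → 4 sp3 carbons.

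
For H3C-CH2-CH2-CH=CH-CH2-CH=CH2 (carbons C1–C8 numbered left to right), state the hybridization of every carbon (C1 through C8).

C1 is sp3: 4 σ bonds, 4 electron-density regions.
C2 has 4 σ bonds: steric number 4 → sp3.
C3: 4 σ bonds; 4 regions of electron density → sp3.
C4: 3 σ bonds, plus one π bond; 3 regions of electron density → sp2.
C5 — 3 σ bonds, plus one π bond. Steric number 3, so sp2.
C6: 4 σ bonds — 4 electron domains, sp3.
C7 is sp2: 3 σ bonds, plus one π bond, 3 electron-density regions.
C8: 3 σ bonds, plus one π bond — 3 electron domains, sp2.

C1 sp3, C2 sp3, C3 sp3, C4 sp2, C5 sp2, C6 sp3, C7 sp2, C8 sp2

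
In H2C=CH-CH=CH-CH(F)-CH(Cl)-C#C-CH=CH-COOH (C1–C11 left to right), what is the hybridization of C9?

sp^2

C9: 3 σ bonds, plus one π bond; 3 regions of electron density → sp2.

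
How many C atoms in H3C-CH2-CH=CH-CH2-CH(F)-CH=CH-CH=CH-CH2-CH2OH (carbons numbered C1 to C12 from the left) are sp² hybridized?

C1: sp3
C2: sp3
C3: sp2 ✓
C4: sp2 ✓
C5: sp3
C6: sp3
C7: sp2 ✓
C8: sp2 ✓
C9: sp2 ✓
C10: sp2 ✓
C11: sp3
C12: sp3
C3, C4, C7, C8, C9, C10 → 6 sp2 carbons.

6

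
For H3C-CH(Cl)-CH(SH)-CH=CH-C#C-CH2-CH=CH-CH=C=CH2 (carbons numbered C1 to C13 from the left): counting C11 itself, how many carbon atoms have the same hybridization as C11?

6

C11 is sp2 (one π bond).
C1: sp3
C2: sp3
C3: sp3
C4: sp2 ✓
C5: sp2 ✓
C6: sp
C7: sp
C8: sp3
C9: sp2 ✓
C10: sp2 ✓
C11: sp2 ✓
C12: sp
C13: sp2 ✓
6 carbons are sp2.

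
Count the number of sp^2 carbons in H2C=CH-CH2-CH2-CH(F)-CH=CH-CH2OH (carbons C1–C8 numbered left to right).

4

C1: sp2 ✓
C2: sp2 ✓
C3: sp3
C4: sp3
C5: sp3
C6: sp2 ✓
C7: sp2 ✓
C8: sp3
C1, C2, C6, C7 → 4 sp2 carbons.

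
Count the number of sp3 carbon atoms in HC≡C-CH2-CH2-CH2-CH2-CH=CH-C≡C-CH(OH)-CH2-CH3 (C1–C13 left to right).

7

C1: sp
C2: sp
C3: sp3 ✓
C4: sp3 ✓
C5: sp3 ✓
C6: sp3 ✓
C7: sp2
C8: sp2
C9: sp
C10: sp
C11: sp3 ✓
C12: sp3 ✓
C13: sp3 ✓
C3, C4, C5, C6, C11, C12, C13 → 7 sp3 carbons.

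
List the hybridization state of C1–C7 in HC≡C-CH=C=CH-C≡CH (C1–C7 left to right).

C1 sp, C2 sp, C3 sp2, C4 sp, C5 sp2, C6 sp, C7 sp

C1: 2 σ bonds, plus two π bonds — 2 electron domains, sp.
C2 (2 σ bonds, plus two π bonds) has steric number 2: sp.
C3 is sp2: 3 σ bonds, plus one π bond, 3 electron-density regions.
C4 has 2 σ bonds, plus two π bonds: steric number 2 → sp.
C5 — 3 σ bonds, plus one π bond. Steric number 3, so sp2.
C6 has 2 σ bonds, plus two π bonds: steric number 2 → sp.
C7 (2 σ bonds, plus two π bonds) has steric number 2: sp.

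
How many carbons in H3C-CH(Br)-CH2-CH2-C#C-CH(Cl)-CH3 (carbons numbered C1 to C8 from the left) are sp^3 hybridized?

6

C1: sp3 ✓
C2: sp3 ✓
C3: sp3 ✓
C4: sp3 ✓
C5: sp
C6: sp
C7: sp3 ✓
C8: sp3 ✓
C1, C2, C3, C4, C7, C8 → 6 sp3 carbons.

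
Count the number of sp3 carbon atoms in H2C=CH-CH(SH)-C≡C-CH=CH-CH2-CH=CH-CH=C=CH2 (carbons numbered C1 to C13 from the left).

2

C1: sp2
C2: sp2
C3: sp3 ✓
C4: sp
C5: sp
C6: sp2
C7: sp2
C8: sp3 ✓
C9: sp2
C10: sp2
C11: sp2
C12: sp
C13: sp2
C3, C8 → 2 sp3 carbons.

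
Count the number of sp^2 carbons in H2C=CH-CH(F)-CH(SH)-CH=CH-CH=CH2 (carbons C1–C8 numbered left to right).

C1: sp2 ✓
C2: sp2 ✓
C3: sp3
C4: sp3
C5: sp2 ✓
C6: sp2 ✓
C7: sp2 ✓
C8: sp2 ✓
C1, C2, C5, C6, C7, C8 → 6 sp2 carbons.

6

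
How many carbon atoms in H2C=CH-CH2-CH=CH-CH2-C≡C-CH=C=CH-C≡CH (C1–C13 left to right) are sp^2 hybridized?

C1: sp2 ✓
C2: sp2 ✓
C3: sp3
C4: sp2 ✓
C5: sp2 ✓
C6: sp3
C7: sp
C8: sp
C9: sp2 ✓
C10: sp
C11: sp2 ✓
C12: sp
C13: sp
C1, C2, C4, C5, C9, C11 → 6 sp2 carbons.

6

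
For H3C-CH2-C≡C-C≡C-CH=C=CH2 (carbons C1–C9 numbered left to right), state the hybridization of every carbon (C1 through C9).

C1 sp3, C2 sp3, C3 sp, C4 sp, C5 sp, C6 sp, C7 sp2, C8 sp, C9 sp2

C1: 4 σ bonds — 4 electron domains, sp3.
C2 carries 4 σ bonds, giving a steric number of 4, so it is sp3.
C3 carries 2 σ bonds, plus two π bonds, giving a steric number of 2, so it is sp.
C4 is sp: 2 σ bonds, plus two π bonds, 2 electron-density regions.
C5 carries 2 σ bonds, plus two π bonds, giving a steric number of 2, so it is sp.
C6 has 2 σ bonds, plus two π bonds: steric number 2 → sp.
C7 is sp2: 3 σ bonds, plus one π bond, 3 electron-density regions.
C8: 2 σ bonds, plus two π bonds — 2 electron domains, sp.
C9 is sp2: 3 σ bonds, plus one π bond, 3 electron-density regions.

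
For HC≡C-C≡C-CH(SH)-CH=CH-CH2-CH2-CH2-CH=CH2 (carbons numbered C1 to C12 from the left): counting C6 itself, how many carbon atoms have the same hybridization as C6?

4

C6 is sp2 (one π bond).
C1: sp
C2: sp
C3: sp
C4: sp
C5: sp3
C6: sp2 ✓
C7: sp2 ✓
C8: sp3
C9: sp3
C10: sp3
C11: sp2 ✓
C12: sp2 ✓
4 carbons are sp2.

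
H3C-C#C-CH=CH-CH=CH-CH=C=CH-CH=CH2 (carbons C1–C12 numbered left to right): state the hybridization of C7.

sp^2

C7: 3 σ bonds, plus one π bond — 3 electron domains, sp2.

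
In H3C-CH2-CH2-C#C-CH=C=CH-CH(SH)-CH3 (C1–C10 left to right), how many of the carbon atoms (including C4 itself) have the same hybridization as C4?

3

C4 is sp (two π bonds).
C1: sp3
C2: sp3
C3: sp3
C4: sp ✓
C5: sp ✓
C6: sp2
C7: sp ✓
C8: sp2
C9: sp3
C10: sp3
3 carbons are sp.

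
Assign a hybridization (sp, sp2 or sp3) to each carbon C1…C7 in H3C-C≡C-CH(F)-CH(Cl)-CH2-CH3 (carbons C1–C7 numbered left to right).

C1 is sp3: 4 σ bonds, 4 electron-density regions.
C2 — 2 σ bonds, plus two π bonds. Steric number 2, so sp.
C3 — 2 σ bonds, plus two π bonds. Steric number 2, so sp.
C4 carries 4 σ bonds, giving a steric number of 4, so it is sp3.
C5: 4 σ bonds — 4 electron domains, sp3.
C6: 4 σ bonds — 4 electron domains, sp3.
C7: 4 σ bonds; 4 regions of electron density → sp3.

C1 sp3, C2 sp, C3 sp, C4 sp3, C5 sp3, C6 sp3, C7 sp3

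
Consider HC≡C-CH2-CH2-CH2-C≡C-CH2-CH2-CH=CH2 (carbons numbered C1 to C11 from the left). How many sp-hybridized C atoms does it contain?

4

C1: sp ✓
C2: sp ✓
C3: sp3
C4: sp3
C5: sp3
C6: sp ✓
C7: sp ✓
C8: sp3
C9: sp3
C10: sp2
C11: sp2
C1, C2, C6, C7 → 4 sp carbons.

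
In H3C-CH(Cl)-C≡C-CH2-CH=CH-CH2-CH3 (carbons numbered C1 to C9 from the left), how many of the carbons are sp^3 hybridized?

C1: sp3 ✓
C2: sp3 ✓
C3: sp
C4: sp
C5: sp3 ✓
C6: sp2
C7: sp2
C8: sp3 ✓
C9: sp3 ✓
C1, C2, C5, C8, C9 → 5 sp3 carbons.

5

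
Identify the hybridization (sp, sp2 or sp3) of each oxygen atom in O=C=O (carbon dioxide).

sp^2

One σ bond + two lone pairs = steric number 3 → sp2.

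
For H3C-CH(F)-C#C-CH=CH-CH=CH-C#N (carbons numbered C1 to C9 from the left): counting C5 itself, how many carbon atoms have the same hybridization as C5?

4

C5 is sp2 (one π bond).
C1: sp3
C2: sp3
C3: sp
C4: sp
C5: sp2 ✓
C6: sp2 ✓
C7: sp2 ✓
C8: sp2 ✓
C9: sp
4 carbons are sp2.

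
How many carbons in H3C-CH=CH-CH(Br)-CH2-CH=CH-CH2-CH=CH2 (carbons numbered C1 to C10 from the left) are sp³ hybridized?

C1: sp3 ✓
C2: sp2
C3: sp2
C4: sp3 ✓
C5: sp3 ✓
C6: sp2
C7: sp2
C8: sp3 ✓
C9: sp2
C10: sp2
C1, C4, C5, C8 → 4 sp3 carbons.

4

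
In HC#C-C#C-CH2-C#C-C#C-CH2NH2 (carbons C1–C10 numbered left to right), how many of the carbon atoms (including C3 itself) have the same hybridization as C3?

C3 is sp (two π bonds).
C1: sp ✓
C2: sp ✓
C3: sp ✓
C4: sp ✓
C5: sp3
C6: sp ✓
C7: sp ✓
C8: sp ✓
C9: sp ✓
C10: sp3
8 carbons are sp.

8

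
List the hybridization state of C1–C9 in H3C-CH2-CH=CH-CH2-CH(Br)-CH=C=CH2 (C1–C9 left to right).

C1 sp3, C2 sp3, C3 sp2, C4 sp2, C5 sp3, C6 sp3, C7 sp2, C8 sp, C9 sp2

C1 is sp3: 4 σ bonds, 4 electron-density regions.
C2: 4 σ bonds — 4 electron domains, sp3.
C3: 3 σ bonds, plus one π bond; 3 regions of electron density → sp2.
C4 (3 σ bonds, plus one π bond) has steric number 3: sp2.
C5 carries 4 σ bonds, giving a steric number of 4, so it is sp3.
C6: 4 σ bonds; 4 regions of electron density → sp3.
C7 — 3 σ bonds, plus one π bond. Steric number 3, so sp2.
C8 has 2 σ bonds, plus two π bonds: steric number 2 → sp.
C9 — 3 σ bonds, plus one π bond. Steric number 3, so sp2.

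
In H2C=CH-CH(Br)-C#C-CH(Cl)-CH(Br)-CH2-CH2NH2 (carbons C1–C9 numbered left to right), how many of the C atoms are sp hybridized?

2

C1: sp2
C2: sp2
C3: sp3
C4: sp ✓
C5: sp ✓
C6: sp3
C7: sp3
C8: sp3
C9: sp3
C4, C5 → 2 sp carbons.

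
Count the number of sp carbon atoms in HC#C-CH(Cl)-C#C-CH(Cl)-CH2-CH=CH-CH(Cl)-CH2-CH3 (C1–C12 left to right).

4

C1: sp ✓
C2: sp ✓
C3: sp3
C4: sp ✓
C5: sp ✓
C6: sp3
C7: sp3
C8: sp2
C9: sp2
C10: sp3
C11: sp3
C12: sp3
C1, C2, C4, C5 → 4 sp carbons.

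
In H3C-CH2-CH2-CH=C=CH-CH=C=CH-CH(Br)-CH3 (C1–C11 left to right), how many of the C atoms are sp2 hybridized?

C1: sp3
C2: sp3
C3: sp3
C4: sp2 ✓
C5: sp
C6: sp2 ✓
C7: sp2 ✓
C8: sp
C9: sp2 ✓
C10: sp3
C11: sp3
C4, C6, C7, C9 → 4 sp2 carbons.

4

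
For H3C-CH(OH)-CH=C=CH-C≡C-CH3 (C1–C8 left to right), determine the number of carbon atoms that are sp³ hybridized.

3

C1: sp3 ✓
C2: sp3 ✓
C3: sp2
C4: sp
C5: sp2
C6: sp
C7: sp
C8: sp3 ✓
C1, C2, C8 → 3 sp3 carbons.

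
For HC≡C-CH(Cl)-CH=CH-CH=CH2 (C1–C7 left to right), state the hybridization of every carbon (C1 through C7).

C1: 2 σ bonds, plus two π bonds — 2 electron domains, sp.
C2 — 2 σ bonds, plus two π bonds. Steric number 2, so sp.
C3 has 4 σ bonds: steric number 4 → sp3.
C4 (3 σ bonds, plus one π bond) has steric number 3: sp2.
C5 (3 σ bonds, plus one π bond) has steric number 3: sp2.
C6 carries 3 σ bonds, plus one π bond, giving a steric number of 3, so it is sp2.
C7: 3 σ bonds, plus one π bond; 3 regions of electron density → sp2.

C1 sp, C2 sp, C3 sp3, C4 sp2, C5 sp2, C6 sp2, C7 sp2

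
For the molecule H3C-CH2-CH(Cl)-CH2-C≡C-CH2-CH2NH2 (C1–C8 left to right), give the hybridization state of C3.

C3 (4 σ bonds) has steric number 4: sp3.

sp^3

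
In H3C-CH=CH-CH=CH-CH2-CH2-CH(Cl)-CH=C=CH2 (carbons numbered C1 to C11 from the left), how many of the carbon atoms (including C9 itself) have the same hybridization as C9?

6

C9 is sp2 (one π bond).
C1: sp3
C2: sp2 ✓
C3: sp2 ✓
C4: sp2 ✓
C5: sp2 ✓
C6: sp3
C7: sp3
C8: sp3
C9: sp2 ✓
C10: sp
C11: sp2 ✓
6 carbons are sp2.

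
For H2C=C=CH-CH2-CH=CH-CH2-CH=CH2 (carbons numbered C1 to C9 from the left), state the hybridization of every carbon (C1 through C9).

C1: 3 σ bonds, plus one π bond; 3 regions of electron density → sp2.
C2 has 2 σ bonds, plus two π bonds: steric number 2 → sp.
C3 — 3 σ bonds, plus one π bond. Steric number 3, so sp2.
C4: 4 σ bonds — 4 electron domains, sp3.
C5: 3 σ bonds, plus one π bond — 3 electron domains, sp2.
C6 — 3 σ bonds, plus one π bond. Steric number 3, so sp2.
C7 is sp3: 4 σ bonds, 4 electron-density regions.
C8 is sp2: 3 σ bonds, plus one π bond, 3 electron-density regions.
C9 is sp2: 3 σ bonds, plus one π bond, 3 electron-density regions.

C1 sp2, C2 sp, C3 sp2, C4 sp3, C5 sp2, C6 sp2, C7 sp3, C8 sp2, C9 sp2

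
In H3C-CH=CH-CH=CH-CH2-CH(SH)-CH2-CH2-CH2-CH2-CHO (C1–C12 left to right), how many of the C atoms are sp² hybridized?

C1: sp3
C2: sp2 ✓
C3: sp2 ✓
C4: sp2 ✓
C5: sp2 ✓
C6: sp3
C7: sp3
C8: sp3
C9: sp3
C10: sp3
C11: sp3
C12: sp2 ✓
C2, C3, C4, C5, C12 → 5 sp2 carbons.

5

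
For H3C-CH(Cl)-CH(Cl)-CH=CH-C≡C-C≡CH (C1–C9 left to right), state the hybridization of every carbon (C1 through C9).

C1 sp3, C2 sp3, C3 sp3, C4 sp2, C5 sp2, C6 sp, C7 sp, C8 sp, C9 sp

C1: 4 σ bonds; 4 regions of electron density → sp3.
C2 (4 σ bonds) has steric number 4: sp3.
C3 (4 σ bonds) has steric number 4: sp3.
C4 — 3 σ bonds, plus one π bond. Steric number 3, so sp2.
C5: 3 σ bonds, plus one π bond; 3 regions of electron density → sp2.
C6: 2 σ bonds, plus two π bonds; 2 regions of electron density → sp.
C7 is sp: 2 σ bonds, plus two π bonds, 2 electron-density regions.
C8 is sp: 2 σ bonds, plus two π bonds, 2 electron-density regions.
C9: 2 σ bonds, plus two π bonds — 2 electron domains, sp.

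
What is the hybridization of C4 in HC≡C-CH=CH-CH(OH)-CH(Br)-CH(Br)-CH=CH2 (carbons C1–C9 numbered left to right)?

C4 has 3 σ bonds, plus one π bond: steric number 3 → sp2.

sp^2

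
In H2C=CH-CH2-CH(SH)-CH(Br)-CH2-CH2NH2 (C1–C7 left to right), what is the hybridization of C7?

C7: 4 σ bonds — 4 electron domains, sp3.

sp3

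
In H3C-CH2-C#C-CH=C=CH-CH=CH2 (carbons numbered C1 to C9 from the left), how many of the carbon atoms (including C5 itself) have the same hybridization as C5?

C5 is sp2 (one π bond).
C1: sp3
C2: sp3
C3: sp
C4: sp
C5: sp2 ✓
C6: sp
C7: sp2 ✓
C8: sp2 ✓
C9: sp2 ✓
4 carbons are sp2.

4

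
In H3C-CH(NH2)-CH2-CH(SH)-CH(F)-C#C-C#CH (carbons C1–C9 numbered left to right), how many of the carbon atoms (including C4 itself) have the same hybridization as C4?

C4 is sp3 (only σ bonds).
C1: sp3 ✓
C2: sp3 ✓
C3: sp3 ✓
C4: sp3 ✓
C5: sp3 ✓
C6: sp
C7: sp
C8: sp
C9: sp
5 carbons are sp3.

5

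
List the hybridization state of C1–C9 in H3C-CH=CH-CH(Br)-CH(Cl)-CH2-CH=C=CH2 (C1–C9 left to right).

C1 has 4 σ bonds: steric number 4 → sp3.
C2 — 3 σ bonds, plus one π bond. Steric number 3, so sp2.
C3: 3 σ bonds, plus one π bond; 3 regions of electron density → sp2.
C4 — 4 σ bonds. Steric number 4, so sp3.
C5 carries 4 σ bonds, giving a steric number of 4, so it is sp3.
C6: 4 σ bonds; 4 regions of electron density → sp3.
C7 is sp2: 3 σ bonds, plus one π bond, 3 electron-density regions.
C8 (2 σ bonds, plus two π bonds) has steric number 2: sp.
C9: 3 σ bonds, plus one π bond; 3 regions of electron density → sp2.

C1 sp3, C2 sp2, C3 sp2, C4 sp3, C5 sp3, C6 sp3, C7 sp2, C8 sp, C9 sp2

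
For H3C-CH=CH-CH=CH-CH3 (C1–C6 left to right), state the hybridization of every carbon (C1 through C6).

C1 — 4 σ bonds. Steric number 4, so sp3.
C2 (3 σ bonds, plus one π bond) has steric number 3: sp2.
C3 carries 3 σ bonds, plus one π bond, giving a steric number of 3, so it is sp2.
C4 carries 3 σ bonds, plus one π bond, giving a steric number of 3, so it is sp2.
C5 — 3 σ bonds, plus one π bond. Steric number 3, so sp2.
C6 is sp3: 4 σ bonds, 4 electron-density regions.

C1 sp3, C2 sp2, C3 sp2, C4 sp2, C5 sp2, C6 sp3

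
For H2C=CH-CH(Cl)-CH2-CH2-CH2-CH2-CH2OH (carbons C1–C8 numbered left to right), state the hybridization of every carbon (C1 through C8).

C1 has 3 σ bonds, plus one π bond: steric number 3 → sp2.
C2 is sp2: 3 σ bonds, plus one π bond, 3 electron-density regions.
C3 is sp3: 4 σ bonds, 4 electron-density regions.
C4 — 4 σ bonds. Steric number 4, so sp3.
C5: 4 σ bonds — 4 electron domains, sp3.
C6 — 4 σ bonds. Steric number 4, so sp3.
C7 is sp3: 4 σ bonds, 4 electron-density regions.
C8 carries 4 σ bonds, giving a steric number of 4, so it is sp3.

C1 sp2, C2 sp2, C3 sp3, C4 sp3, C5 sp3, C6 sp3, C7 sp3, C8 sp3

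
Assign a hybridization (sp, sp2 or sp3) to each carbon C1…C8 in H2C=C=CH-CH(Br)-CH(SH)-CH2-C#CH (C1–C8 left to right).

C1 sp2, C2 sp, C3 sp2, C4 sp3, C5 sp3, C6 sp3, C7 sp, C8 sp

C1 carries 3 σ bonds, plus one π bond, giving a steric number of 3, so it is sp2.
C2 — 2 σ bonds, plus two π bonds. Steric number 2, so sp.
C3 (3 σ bonds, plus one π bond) has steric number 3: sp2.
C4: 4 σ bonds — 4 electron domains, sp3.
C5: 4 σ bonds — 4 electron domains, sp3.
C6: 4 σ bonds — 4 electron domains, sp3.
C7 (2 σ bonds, plus two π bonds) has steric number 2: sp.
C8 carries 2 σ bonds, plus two π bonds, giving a steric number of 2, so it is sp.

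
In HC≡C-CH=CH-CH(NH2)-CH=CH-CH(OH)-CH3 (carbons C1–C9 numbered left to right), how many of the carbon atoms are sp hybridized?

C1: sp ✓
C2: sp ✓
C3: sp2
C4: sp2
C5: sp3
C6: sp2
C7: sp2
C8: sp3
C9: sp3
C1, C2 → 2 sp carbons.

2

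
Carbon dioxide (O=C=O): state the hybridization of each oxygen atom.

One σ bond + two lone pairs = steric number 3 → sp2.

sp2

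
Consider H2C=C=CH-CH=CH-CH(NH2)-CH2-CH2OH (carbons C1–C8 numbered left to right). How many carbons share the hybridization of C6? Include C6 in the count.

3

C6 is sp3 (only σ bonds).
C1: sp2
C2: sp
C3: sp2
C4: sp2
C5: sp2
C6: sp3 ✓
C7: sp3 ✓
C8: sp3 ✓
3 carbons are sp3.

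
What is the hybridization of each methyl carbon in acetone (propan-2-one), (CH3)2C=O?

Each methyl carbon (4 σ bonds) has steric number 4: sp3.

sp3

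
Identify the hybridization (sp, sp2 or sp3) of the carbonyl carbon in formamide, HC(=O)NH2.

The carbonyl carbon: 3 σ bonds, plus one π bond; 3 regions of electron density → sp2.

sp^2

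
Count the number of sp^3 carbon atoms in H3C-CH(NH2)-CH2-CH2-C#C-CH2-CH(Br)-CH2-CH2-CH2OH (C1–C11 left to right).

C1: sp3 ✓
C2: sp3 ✓
C3: sp3 ✓
C4: sp3 ✓
C5: sp
C6: sp
C7: sp3 ✓
C8: sp3 ✓
C9: sp3 ✓
C10: sp3 ✓
C11: sp3 ✓
C1, C2, C3, C4, C7, C8, C9, C10, C11 → 9 sp3 carbons.

9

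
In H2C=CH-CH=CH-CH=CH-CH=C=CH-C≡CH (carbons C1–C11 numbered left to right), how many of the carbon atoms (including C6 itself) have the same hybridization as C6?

C6 is sp2 (one π bond).
C1: sp2 ✓
C2: sp2 ✓
C3: sp2 ✓
C4: sp2 ✓
C5: sp2 ✓
C6: sp2 ✓
C7: sp2 ✓
C8: sp
C9: sp2 ✓
C10: sp
C11: sp
8 carbons are sp2.

8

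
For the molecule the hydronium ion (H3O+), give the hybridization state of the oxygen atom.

Three σ bonds + one lone pair = steric number 4 → sp3.

sp3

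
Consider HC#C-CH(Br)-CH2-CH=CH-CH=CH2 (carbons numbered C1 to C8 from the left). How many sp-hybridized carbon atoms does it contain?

2

C1: sp ✓
C2: sp ✓
C3: sp3
C4: sp3
C5: sp2
C6: sp2
C7: sp2
C8: sp2
C1, C2 → 2 sp carbons.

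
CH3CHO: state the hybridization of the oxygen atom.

sp^2

The oxygen atom is sp2: 1 σ bond and 2 lone pairs, plus one π bond, 3 electron-density regions.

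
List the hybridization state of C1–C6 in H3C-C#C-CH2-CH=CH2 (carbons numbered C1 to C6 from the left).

C1 (4 σ bonds) has steric number 4: sp3.
C2 has 2 σ bonds, plus two π bonds: steric number 2 → sp.
C3 — 2 σ bonds, plus two π bonds. Steric number 2, so sp.
C4 is sp3: 4 σ bonds, 4 electron-density regions.
C5 (3 σ bonds, plus one π bond) has steric number 3: sp2.
C6: 3 σ bonds, plus one π bond — 3 electron domains, sp2.

C1 sp3, C2 sp, C3 sp, C4 sp3, C5 sp2, C6 sp2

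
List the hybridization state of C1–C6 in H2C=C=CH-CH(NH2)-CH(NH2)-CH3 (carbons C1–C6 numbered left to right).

C1: 3 σ bonds, plus one π bond; 3 regions of electron density → sp2.
C2: 2 σ bonds, plus two π bonds — 2 electron domains, sp.
C3 — 3 σ bonds, plus one π bond. Steric number 3, so sp2.
C4 carries 4 σ bonds, giving a steric number of 4, so it is sp3.
C5 has 4 σ bonds: steric number 4 → sp3.
C6 is sp3: 4 σ bonds, 4 electron-density regions.

C1 sp2, C2 sp, C3 sp2, C4 sp3, C5 sp3, C6 sp3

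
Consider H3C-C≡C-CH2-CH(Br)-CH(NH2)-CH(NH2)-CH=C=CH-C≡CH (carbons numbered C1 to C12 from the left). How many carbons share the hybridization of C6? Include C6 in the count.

C6 is sp3 (only σ bonds).
C1: sp3 ✓
C2: sp
C3: sp
C4: sp3 ✓
C5: sp3 ✓
C6: sp3 ✓
C7: sp3 ✓
C8: sp2
C9: sp
C10: sp2
C11: sp
C12: sp
5 carbons are sp3.

5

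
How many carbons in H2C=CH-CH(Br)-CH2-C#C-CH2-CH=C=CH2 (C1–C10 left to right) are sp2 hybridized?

4

C1: sp2 ✓
C2: sp2 ✓
C3: sp3
C4: sp3
C5: sp
C6: sp
C7: sp3
C8: sp2 ✓
C9: sp
C10: sp2 ✓
C1, C2, C8, C10 → 4 sp2 carbons.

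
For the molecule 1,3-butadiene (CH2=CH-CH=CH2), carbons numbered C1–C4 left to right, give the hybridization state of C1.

C1 is sp2: 3 σ bonds, plus one π bond, 3 electron-density regions.

sp2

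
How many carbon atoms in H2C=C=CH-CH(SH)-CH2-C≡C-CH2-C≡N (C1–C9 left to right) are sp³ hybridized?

C1: sp2
C2: sp
C3: sp2
C4: sp3 ✓
C5: sp3 ✓
C6: sp
C7: sp
C8: sp3 ✓
C9: sp
C4, C5, C8 → 3 sp3 carbons.

3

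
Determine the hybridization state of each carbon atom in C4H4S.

sp²

Each carbon atom has 3 σ bonds, plus one π bond: steric number 3 → sp2.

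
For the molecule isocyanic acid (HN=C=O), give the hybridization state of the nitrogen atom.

sp^2

The nitrogen atom is sp2: 2 σ bonds and 1 lone pair, plus one π bond, 3 electron-density regions.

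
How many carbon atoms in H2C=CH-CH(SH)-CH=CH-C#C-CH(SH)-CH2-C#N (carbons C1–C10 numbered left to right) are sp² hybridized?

C1: sp2 ✓
C2: sp2 ✓
C3: sp3
C4: sp2 ✓
C5: sp2 ✓
C6: sp
C7: sp
C8: sp3
C9: sp3
C10: sp
C1, C2, C4, C5 → 4 sp2 carbons.

4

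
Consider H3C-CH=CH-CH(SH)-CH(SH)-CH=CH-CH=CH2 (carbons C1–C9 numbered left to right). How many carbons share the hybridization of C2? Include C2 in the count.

6

C2 is sp2 (one π bond).
C1: sp3
C2: sp2 ✓
C3: sp2 ✓
C4: sp3
C5: sp3
C6: sp2 ✓
C7: sp2 ✓
C8: sp2 ✓
C9: sp2 ✓
6 carbons are sp2.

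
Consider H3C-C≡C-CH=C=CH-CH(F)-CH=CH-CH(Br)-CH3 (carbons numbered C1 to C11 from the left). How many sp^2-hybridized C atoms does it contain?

4

C1: sp3
C2: sp
C3: sp
C4: sp2 ✓
C5: sp
C6: sp2 ✓
C7: sp3
C8: sp2 ✓
C9: sp2 ✓
C10: sp3
C11: sp3
C4, C6, C8, C9 → 4 sp2 carbons.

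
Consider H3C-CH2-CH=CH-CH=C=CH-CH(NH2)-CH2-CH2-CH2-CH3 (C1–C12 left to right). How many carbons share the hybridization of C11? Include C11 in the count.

7

C11 is sp3 (only σ bonds).
C1: sp3 ✓
C2: sp3 ✓
C3: sp2
C4: sp2
C5: sp2
C6: sp
C7: sp2
C8: sp3 ✓
C9: sp3 ✓
C10: sp3 ✓
C11: sp3 ✓
C12: sp3 ✓
7 carbons are sp3.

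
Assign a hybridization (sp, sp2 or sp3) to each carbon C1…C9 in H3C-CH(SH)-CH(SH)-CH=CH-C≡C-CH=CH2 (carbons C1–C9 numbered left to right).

C1 (4 σ bonds) has steric number 4: sp3.
C2 carries 4 σ bonds, giving a steric number of 4, so it is sp3.
C3: 4 σ bonds; 4 regions of electron density → sp3.
C4 — 3 σ bonds, plus one π bond. Steric number 3, so sp2.
C5 has 3 σ bonds, plus one π bond: steric number 3 → sp2.
C6 has 2 σ bonds, plus two π bonds: steric number 2 → sp.
C7 — 2 σ bonds, plus two π bonds. Steric number 2, so sp.
C8 is sp2: 3 σ bonds, plus one π bond, 3 electron-density regions.
C9 carries 3 σ bonds, plus one π bond, giving a steric number of 3, so it is sp2.

C1 sp3, C2 sp3, C3 sp3, C4 sp2, C5 sp2, C6 sp, C7 sp, C8 sp2, C9 sp2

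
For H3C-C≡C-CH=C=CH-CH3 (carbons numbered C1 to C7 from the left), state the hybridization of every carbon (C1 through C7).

C1 sp3, C2 sp, C3 sp, C4 sp2, C5 sp, C6 sp2, C7 sp3

C1 (4 σ bonds) has steric number 4: sp3.
C2 is sp: 2 σ bonds, plus two π bonds, 2 electron-density regions.
C3: 2 σ bonds, plus two π bonds — 2 electron domains, sp.
C4 carries 3 σ bonds, plus one π bond, giving a steric number of 3, so it is sp2.
C5 carries 2 σ bonds, plus two π bonds, giving a steric number of 2, so it is sp.
C6 (3 σ bonds, plus one π bond) has steric number 3: sp2.
C7: 4 σ bonds — 4 electron domains, sp3.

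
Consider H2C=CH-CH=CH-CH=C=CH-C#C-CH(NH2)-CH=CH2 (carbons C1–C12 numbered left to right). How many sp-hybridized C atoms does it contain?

3

C1: sp2
C2: sp2
C3: sp2
C4: sp2
C5: sp2
C6: sp ✓
C7: sp2
C8: sp ✓
C9: sp ✓
C10: sp3
C11: sp2
C12: sp2
C6, C8, C9 → 3 sp carbons.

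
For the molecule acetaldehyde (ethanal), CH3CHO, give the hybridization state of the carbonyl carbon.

The carbonyl carbon (3 σ bonds, plus one π bond) has steric number 3: sp2.

sp^2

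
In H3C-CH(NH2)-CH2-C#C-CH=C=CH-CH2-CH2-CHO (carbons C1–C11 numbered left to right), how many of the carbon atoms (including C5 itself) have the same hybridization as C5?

C5 is sp (two π bonds).
C1: sp3
C2: sp3
C3: sp3
C4: sp ✓
C5: sp ✓
C6: sp2
C7: sp ✓
C8: sp2
C9: sp3
C10: sp3
C11: sp2
3 carbons are sp.

3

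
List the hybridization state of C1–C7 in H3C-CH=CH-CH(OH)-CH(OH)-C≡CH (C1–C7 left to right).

C1 sp3, C2 sp2, C3 sp2, C4 sp3, C5 sp3, C6 sp, C7 sp

C1 carries 4 σ bonds, giving a steric number of 4, so it is sp3.
C2 is sp2: 3 σ bonds, plus one π bond, 3 electron-density regions.
C3 — 3 σ bonds, plus one π bond. Steric number 3, so sp2.
C4: 4 σ bonds — 4 electron domains, sp3.
C5 — 4 σ bonds. Steric number 4, so sp3.
C6: 2 σ bonds, plus two π bonds — 2 electron domains, sp.
C7 (2 σ bonds, plus two π bonds) has steric number 2: sp.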